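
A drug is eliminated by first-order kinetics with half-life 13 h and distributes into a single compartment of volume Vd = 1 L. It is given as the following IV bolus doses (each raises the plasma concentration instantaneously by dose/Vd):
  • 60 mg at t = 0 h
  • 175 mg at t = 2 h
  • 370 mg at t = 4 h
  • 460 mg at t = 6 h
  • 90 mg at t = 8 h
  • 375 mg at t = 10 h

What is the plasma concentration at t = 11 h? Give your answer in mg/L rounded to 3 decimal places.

1181.001 mg/L

k = ln 2 / 13 = 0.05332 per h
Dose 1 (60 mg at t=0 h): 60·exp(−0.05332·11) = 33.376 mg/L
Dose 2 (175 mg at t=2 h): 175·exp(−0.05332·9) = 108.301 mg/L
Dose 3 (370 mg at t=4 h): 370·exp(−0.05332·7) = 254.747 mg/L
Dose 4 (460 mg at t=6 h): 460·exp(−0.05332·5) = 352.352 mg/L
Dose 5 (90 mg at t=8 h): 90·exp(−0.05332·3) = 76.696 mg/L
Dose 6 (375 mg at t=10 h): 375·exp(−0.05332·1) = 355.529 mg/L
C(11) = 33.376 + 108.301 + 254.747 + 352.352 + 76.696 + 355.529 = 1181.001 mg/L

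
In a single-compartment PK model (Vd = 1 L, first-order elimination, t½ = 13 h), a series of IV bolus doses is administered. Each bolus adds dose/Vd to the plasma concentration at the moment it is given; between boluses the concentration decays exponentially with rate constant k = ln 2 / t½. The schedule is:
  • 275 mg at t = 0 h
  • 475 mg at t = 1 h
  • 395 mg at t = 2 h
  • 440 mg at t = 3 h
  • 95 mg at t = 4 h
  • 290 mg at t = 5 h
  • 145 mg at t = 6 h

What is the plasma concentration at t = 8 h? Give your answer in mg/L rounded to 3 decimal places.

k = ln 2 / 13 = 0.05332 per h
Dose 1 (275 mg at t=0 h): 275·exp(−0.05332·8) = 179.508 mg/L
Dose 2 (475 mg at t=1 h): 475·exp(−0.05332·7) = 327.040 mg/L
Dose 3 (395 mg at t=2 h): 395·exp(−0.05332·6) = 286.854 mg/L
Dose 4 (440 mg at t=3 h): 440·exp(−0.05332·5) = 337.033 mg/L
Dose 5 (95 mg at t=4 h): 95·exp(−0.05332·4) = 76.754 mg/L
Dose 6 (290 mg at t=5 h): 290·exp(−0.05332·3) = 247.132 mg/L
Dose 7 (145 mg at t=6 h): 145·exp(−0.05332·2) = 130.333 mg/L
C(8) = 179.508 + 327.040 + 286.854 + 337.033 + 76.754 + 247.132 + 130.333 = 1584.653 mg/L

1584.653 mg/L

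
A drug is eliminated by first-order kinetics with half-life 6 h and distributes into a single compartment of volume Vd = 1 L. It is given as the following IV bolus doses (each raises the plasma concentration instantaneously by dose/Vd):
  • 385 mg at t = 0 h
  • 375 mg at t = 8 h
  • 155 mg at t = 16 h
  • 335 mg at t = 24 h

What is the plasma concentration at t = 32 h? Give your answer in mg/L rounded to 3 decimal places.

190.343 mg/L

k = ln 2 / 6 = 0.11552 per h
Dose 1 (385 mg at t=0 h): 385·exp(−0.11552·32) = 9.549 mg/L
Dose 2 (375 mg at t=8 h): 375·exp(−0.11552·24) = 23.438 mg/L
Dose 3 (155 mg at t=16 h): 155·exp(−0.11552·16) = 24.411 mg/L
Dose 4 (335 mg at t=24 h): 335·exp(−0.11552·8) = 132.945 mg/L
C(32) = 9.549 + 23.438 + 24.411 + 132.945 = 190.343 mg/L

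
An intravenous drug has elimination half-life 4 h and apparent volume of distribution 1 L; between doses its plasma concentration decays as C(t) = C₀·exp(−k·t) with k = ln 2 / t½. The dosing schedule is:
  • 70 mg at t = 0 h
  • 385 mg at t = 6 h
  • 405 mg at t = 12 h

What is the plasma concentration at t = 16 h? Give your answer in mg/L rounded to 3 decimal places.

274.934 mg/L

k = ln 2 / 4 = 0.17329 per h
Dose 1 (70 mg at t=0 h): 70·exp(−0.17329·16) = 4.375 mg/L
Dose 2 (385 mg at t=6 h): 385·exp(−0.17329·10) = 68.059 mg/L
Dose 3 (405 mg at t=12 h): 405·exp(−0.17329·4) = 202.500 mg/L
C(16) = 4.375 + 68.059 + 202.500 = 274.934 mg/L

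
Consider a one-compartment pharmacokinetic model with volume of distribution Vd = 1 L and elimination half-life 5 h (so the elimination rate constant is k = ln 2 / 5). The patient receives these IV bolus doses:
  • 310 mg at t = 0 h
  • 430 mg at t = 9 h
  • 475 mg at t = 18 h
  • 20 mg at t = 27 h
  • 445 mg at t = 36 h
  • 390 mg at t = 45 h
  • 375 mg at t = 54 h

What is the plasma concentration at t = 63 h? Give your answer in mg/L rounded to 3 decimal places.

k = ln 2 / 5 = 0.13863 per h
Dose 1 (310 mg at t=0 h): 310·exp(−0.13863·63) = 0.050 mg/L
Dose 2 (430 mg at t=9 h): 430·exp(−0.13863·54) = 0.241 mg/L
Dose 3 (475 mg at t=18 h): 475·exp(−0.13863·45) = 0.928 mg/L
Dose 4 (20 mg at t=27 h): 20·exp(−0.13863·36) = 0.136 mg/L
Dose 5 (445 mg at t=36 h): 445·exp(−0.13863·27) = 10.539 mg/L
Dose 6 (390 mg at t=45 h): 390·exp(−0.13863·18) = 32.163 mg/L
Dose 7 (375 mg at t=54 h): 375·exp(−0.13863·9) = 107.690 mg/L
C(63) = 0.050 + 0.241 + 0.928 + 0.136 + 10.539 + 32.163 + 107.690 = 151.747 mg/L

151.747 mg/L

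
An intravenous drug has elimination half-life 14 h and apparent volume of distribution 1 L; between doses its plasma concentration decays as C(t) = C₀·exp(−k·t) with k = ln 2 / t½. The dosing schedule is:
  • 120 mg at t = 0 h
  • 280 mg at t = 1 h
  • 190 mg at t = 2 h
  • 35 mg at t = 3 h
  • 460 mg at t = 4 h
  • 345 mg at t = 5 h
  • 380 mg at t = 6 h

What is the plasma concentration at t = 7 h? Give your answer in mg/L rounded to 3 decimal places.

k = ln 2 / 14 = 0.04951 per h
Dose 1 (120 mg at t=0 h): 120·exp(−0.04951·7) = 84.853 mg/L
Dose 2 (280 mg at t=1 h): 280·exp(−0.04951·6) = 208.039 mg/L
Dose 3 (190 mg at t=2 h): 190·exp(−0.04951·5) = 148.335 mg/L
Dose 4 (35 mg at t=3 h): 35·exp(−0.04951·4) = 28.712 mg/L
Dose 5 (460 mg at t=4 h): 460·exp(−0.04951·3) = 396.507 mg/L
Dose 6 (345 mg at t=5 h): 345·exp(−0.04951·2) = 312.475 mg/L
Dose 7 (380 mg at t=6 h): 380·exp(−0.04951·1) = 361.644 mg/L
C(7) = 84.853 + 208.039 + 148.335 + 28.712 + 396.507 + 312.475 + 361.644 = 1540.565 mg/L

1540.565 mg/L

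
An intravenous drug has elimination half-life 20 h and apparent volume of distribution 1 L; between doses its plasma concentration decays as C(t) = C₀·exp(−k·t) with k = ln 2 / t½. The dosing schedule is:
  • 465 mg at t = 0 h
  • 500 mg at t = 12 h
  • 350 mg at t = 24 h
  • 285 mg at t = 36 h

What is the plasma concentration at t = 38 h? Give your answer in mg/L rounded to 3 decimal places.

809.021 mg/L

k = ln 2 / 20 = 0.03466 per h
Dose 1 (465 mg at t=0 h): 465·exp(−0.03466·38) = 124.594 mg/L
Dose 2 (500 mg at t=12 h): 500·exp(−0.03466·26) = 203.063 mg/L
Dose 3 (350 mg at t=24 h): 350·exp(−0.03466·14) = 215.450 mg/L
Dose 4 (285 mg at t=36 h): 285·exp(−0.03466·2) = 265.914 mg/L
C(38) = 124.594 + 203.063 + 215.450 + 265.914 = 809.021 mg/L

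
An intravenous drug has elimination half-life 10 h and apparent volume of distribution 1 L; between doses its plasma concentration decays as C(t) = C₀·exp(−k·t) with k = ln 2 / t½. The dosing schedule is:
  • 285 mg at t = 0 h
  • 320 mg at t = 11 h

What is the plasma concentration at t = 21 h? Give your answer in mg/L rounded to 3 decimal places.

226.479 mg/L

k = ln 2 / 10 = 0.06931 per h
Dose 1 (285 mg at t=0 h): 285·exp(−0.06931·21) = 66.479 mg/L
Dose 2 (320 mg at t=11 h): 320·exp(−0.06931·10) = 160.000 mg/L
C(21) = 66.479 + 160.000 = 226.479 mg/L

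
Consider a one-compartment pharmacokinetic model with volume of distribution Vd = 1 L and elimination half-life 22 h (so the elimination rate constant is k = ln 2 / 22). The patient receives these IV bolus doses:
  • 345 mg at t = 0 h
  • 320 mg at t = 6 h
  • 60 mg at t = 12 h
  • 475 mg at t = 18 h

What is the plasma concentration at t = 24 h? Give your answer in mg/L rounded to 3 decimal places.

k = ln 2 / 22 = 0.03151 per h
Dose 1 (345 mg at t=0 h): 345·exp(−0.03151·24) = 161.966 mg/L
Dose 2 (320 mg at t=6 h): 320·exp(−0.03151·18) = 181.490 mg/L
Dose 3 (60 mg at t=12 h): 60·exp(−0.03151·12) = 41.111 mg/L
Dose 4 (475 mg at t=18 h): 475·exp(−0.03151·6) = 393.183 mg/L
C(24) = 161.966 + 181.490 + 41.111 + 393.183 = 777.749 mg/L

777.749 mg/L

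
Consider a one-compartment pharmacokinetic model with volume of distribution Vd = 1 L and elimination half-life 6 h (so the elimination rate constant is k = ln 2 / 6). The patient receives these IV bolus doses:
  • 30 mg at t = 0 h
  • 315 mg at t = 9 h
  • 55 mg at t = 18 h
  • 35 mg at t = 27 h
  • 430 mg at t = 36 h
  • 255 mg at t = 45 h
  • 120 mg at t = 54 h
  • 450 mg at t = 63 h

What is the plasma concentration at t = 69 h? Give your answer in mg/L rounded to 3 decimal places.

k = ln 2 / 6 = 0.11552 per h
Dose 1 (30 mg at t=0 h): 30·exp(−0.11552·69) = 0.010 mg/L
Dose 2 (315 mg at t=9 h): 315·exp(−0.11552·60) = 0.308 mg/L
Dose 3 (55 mg at t=18 h): 55·exp(−0.11552·51) = 0.152 mg/L
Dose 4 (35 mg at t=27 h): 35·exp(−0.11552·42) = 0.273 mg/L
Dose 5 (430 mg at t=36 h): 430·exp(−0.11552·33) = 9.502 mg/L
Dose 6 (255 mg at t=45 h): 255·exp(−0.11552·24) = 15.938 mg/L
Dose 7 (120 mg at t=54 h): 120·exp(−0.11552·15) = 21.213 mg/L
Dose 8 (450 mg at t=63 h): 450·exp(−0.11552·6) = 225.000 mg/L
C(69) = 0.010 + 0.308 + 0.152 + 0.273 + 9.502 + 15.938 + 21.213 + 225.000 = 272.396 mg/L

272.396 mg/L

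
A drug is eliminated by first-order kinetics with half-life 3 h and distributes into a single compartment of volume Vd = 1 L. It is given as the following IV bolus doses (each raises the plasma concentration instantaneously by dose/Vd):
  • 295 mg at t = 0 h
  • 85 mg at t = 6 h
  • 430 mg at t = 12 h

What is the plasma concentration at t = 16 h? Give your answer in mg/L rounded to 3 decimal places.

k = ln 2 / 3 = 0.23105 per h
Dose 1 (295 mg at t=0 h): 295·exp(−0.23105·16) = 7.317 mg/L
Dose 2 (85 mg at t=6 h): 85·exp(−0.23105·10) = 8.433 mg/L
Dose 3 (430 mg at t=12 h): 430·exp(−0.23105·4) = 170.646 mg/L
C(16) = 7.317 + 8.433 + 170.646 = 186.396 mg/L

186.396 mg/L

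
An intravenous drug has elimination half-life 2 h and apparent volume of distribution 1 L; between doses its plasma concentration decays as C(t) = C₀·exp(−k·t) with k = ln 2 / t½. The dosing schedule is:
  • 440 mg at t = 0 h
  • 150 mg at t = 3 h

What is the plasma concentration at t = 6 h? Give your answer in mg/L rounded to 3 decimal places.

108.033 mg/L

k = ln 2 / 2 = 0.34657 per h
Dose 1 (440 mg at t=0 h): 440·exp(−0.34657·6) = 55.000 mg/L
Dose 2 (150 mg at t=3 h): 150·exp(−0.34657·3) = 53.033 mg/L
C(6) = 55.000 + 53.033 = 108.033 mg/L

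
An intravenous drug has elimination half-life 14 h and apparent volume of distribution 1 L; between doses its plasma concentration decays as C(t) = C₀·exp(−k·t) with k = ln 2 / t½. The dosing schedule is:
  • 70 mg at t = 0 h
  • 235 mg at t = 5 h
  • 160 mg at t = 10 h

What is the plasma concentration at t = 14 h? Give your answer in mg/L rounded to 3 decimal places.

k = ln 2 / 14 = 0.04951 per h
Dose 1 (70 mg at t=0 h): 70·exp(−0.04951·14) = 35.000 mg/L
Dose 2 (235 mg at t=5 h): 235·exp(−0.04951·9) = 150.504 mg/L
Dose 3 (160 mg at t=10 h): 160·exp(−0.04951·4) = 131.254 mg/L
C(14) = 35.000 + 150.504 + 131.254 = 316.758 mg/L

316.758 mg/L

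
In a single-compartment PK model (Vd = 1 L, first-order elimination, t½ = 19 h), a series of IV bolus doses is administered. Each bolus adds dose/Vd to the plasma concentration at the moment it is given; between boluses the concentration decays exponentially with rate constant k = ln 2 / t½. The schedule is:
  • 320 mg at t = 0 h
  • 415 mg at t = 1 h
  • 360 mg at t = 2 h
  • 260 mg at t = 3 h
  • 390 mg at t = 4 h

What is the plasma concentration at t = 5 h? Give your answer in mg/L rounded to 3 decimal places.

k = ln 2 / 19 = 0.03648 per h
Dose 1 (320 mg at t=0 h): 320·exp(−0.03648·5) = 266.644 mg/L
Dose 2 (415 mg at t=1 h): 415·exp(−0.03648·4) = 358.652 mg/L
Dose 3 (360 mg at t=2 h): 360·exp(−0.03648·3) = 322.680 mg/L
Dose 4 (260 mg at t=3 h): 260·exp(−0.03648·2) = 241.705 mg/L
Dose 5 (390 mg at t=4 h): 390·exp(−0.03648·1) = 376.029 mg/L
C(5) = 266.644 + 358.652 + 322.680 + 241.705 + 376.029 = 1565.709 mg/L

1565.709 mg/L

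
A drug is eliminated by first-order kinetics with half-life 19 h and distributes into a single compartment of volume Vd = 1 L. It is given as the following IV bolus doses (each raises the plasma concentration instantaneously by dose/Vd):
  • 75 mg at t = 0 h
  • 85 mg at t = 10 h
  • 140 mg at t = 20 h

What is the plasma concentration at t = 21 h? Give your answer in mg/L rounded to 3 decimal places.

k = ln 2 / 19 = 0.03648 per h
Dose 1 (75 mg at t=0 h): 75·exp(−0.03648·21) = 34.861 mg/L
Dose 2 (85 mg at t=10 h): 85·exp(−0.03648·11) = 56.903 mg/L
Dose 3 (140 mg at t=20 h): 140·exp(−0.03648·1) = 134.985 mg/L
C(21) = 34.861 + 56.903 + 134.985 = 226.749 mg/L

226.749 mg/L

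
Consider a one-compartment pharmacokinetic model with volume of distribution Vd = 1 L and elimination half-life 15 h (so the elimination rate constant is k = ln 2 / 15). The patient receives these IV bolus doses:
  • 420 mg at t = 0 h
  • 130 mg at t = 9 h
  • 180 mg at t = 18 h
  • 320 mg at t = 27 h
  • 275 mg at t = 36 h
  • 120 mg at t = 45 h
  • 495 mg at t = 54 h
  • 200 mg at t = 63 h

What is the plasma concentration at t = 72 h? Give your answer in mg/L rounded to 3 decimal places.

k = ln 2 / 15 = 0.04621 per h
Dose 1 (420 mg at t=0 h): 420·exp(−0.04621·72) = 15.077 mg/L
Dose 2 (130 mg at t=9 h): 130·exp(−0.04621·63) = 7.073 mg/L
Dose 3 (180 mg at t=18 h): 180·exp(−0.04621·54) = 14.844 mg/L
Dose 4 (320 mg at t=27 h): 320·exp(−0.04621·45) = 40.000 mg/L
Dose 5 (275 mg at t=36 h): 275·exp(−0.04621·36) = 52.103 mg/L
Dose 6 (120 mg at t=45 h): 120·exp(−0.04621·27) = 34.461 mg/L
Dose 7 (495 mg at t=54 h): 495·exp(−0.04621·18) = 215.461 mg/L
Dose 8 (200 mg at t=63 h): 200·exp(−0.04621·9) = 131.951 mg/L
C(72) = 15.077 + 7.073 + 14.844 + 40.000 + 52.103 + 34.461 + 215.461 + 131.951 = 510.970 mg/L

510.970 mg/L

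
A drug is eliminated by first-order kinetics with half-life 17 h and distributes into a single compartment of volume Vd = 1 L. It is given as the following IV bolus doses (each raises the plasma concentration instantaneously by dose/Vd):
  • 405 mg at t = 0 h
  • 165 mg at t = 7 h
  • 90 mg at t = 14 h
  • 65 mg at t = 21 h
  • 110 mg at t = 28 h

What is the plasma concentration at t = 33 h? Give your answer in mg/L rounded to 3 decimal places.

333.661 mg/L

k = ln 2 / 17 = 0.04077 per h
Dose 1 (405 mg at t=0 h): 405·exp(−0.04077·33) = 105.464 mg/L
Dose 2 (165 mg at t=7 h): 165·exp(−0.04077·26) = 57.159 mg/L
Dose 3 (90 mg at t=14 h): 90·exp(−0.04077·19) = 41.476 mg/L
Dose 4 (65 mg at t=21 h): 65·exp(−0.04077·12) = 39.849 mg/L
Dose 5 (110 mg at t=28 h): 110·exp(−0.04077·5) = 89.713 mg/L
C(33) = 105.464 + 57.159 + 41.476 + 39.849 + 89.713 = 333.661 mg/L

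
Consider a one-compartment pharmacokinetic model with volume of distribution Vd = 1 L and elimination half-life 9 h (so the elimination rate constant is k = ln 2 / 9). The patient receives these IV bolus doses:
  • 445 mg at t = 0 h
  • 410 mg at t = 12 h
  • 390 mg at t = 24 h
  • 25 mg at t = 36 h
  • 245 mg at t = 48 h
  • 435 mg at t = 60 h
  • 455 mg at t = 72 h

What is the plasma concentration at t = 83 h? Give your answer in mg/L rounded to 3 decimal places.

k = ln 2 / 9 = 0.07702 per h
Dose 1 (445 mg at t=0 h): 445·exp(−0.07702·83) = 0.745 mg/L
Dose 2 (410 mg at t=12 h): 410·exp(−0.07702·71) = 1.730 mg/L
Dose 3 (390 mg at t=24 h): 390·exp(−0.07702·59) = 4.146 mg/L
Dose 4 (25 mg at t=36 h): 25·exp(−0.07702·47) = 0.670 mg/L
Dose 5 (245 mg at t=48 h): 245·exp(−0.07702·35) = 16.538 mg/L
Dose 6 (435 mg at t=60 h): 435·exp(−0.07702·23) = 73.993 mg/L
Dose 7 (455 mg at t=72 h): 455·exp(−0.07702·11) = 195.023 mg/L
C(83) = 0.745 + 1.730 + 4.146 + 0.670 + 16.538 + 73.993 + 195.023 = 292.845 mg/L

292.845 mg/L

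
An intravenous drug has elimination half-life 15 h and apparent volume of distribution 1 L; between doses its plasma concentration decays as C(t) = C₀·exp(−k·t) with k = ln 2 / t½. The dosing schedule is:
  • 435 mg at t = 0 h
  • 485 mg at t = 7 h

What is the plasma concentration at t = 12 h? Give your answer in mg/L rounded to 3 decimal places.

634.787 mg/L

k = ln 2 / 15 = 0.04621 per h
Dose 1 (435 mg at t=0 h): 435·exp(−0.04621·12) = 249.842 mg/L
Dose 2 (485 mg at t=7 h): 485·exp(−0.04621·5) = 384.945 mg/L
C(12) = 249.842 + 384.945 = 634.787 mg/L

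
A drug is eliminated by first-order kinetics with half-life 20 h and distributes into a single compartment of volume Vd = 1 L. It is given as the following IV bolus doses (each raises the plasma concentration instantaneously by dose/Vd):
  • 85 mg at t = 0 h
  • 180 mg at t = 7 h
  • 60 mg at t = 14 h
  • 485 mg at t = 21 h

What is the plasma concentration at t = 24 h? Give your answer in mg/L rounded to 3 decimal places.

616.393 mg/L

k = ln 2 / 20 = 0.03466 per h
Dose 1 (85 mg at t=0 h): 85·exp(−0.03466·24) = 36.998 mg/L
Dose 2 (180 mg at t=7 h): 180·exp(−0.03466·17) = 99.861 mg/L
Dose 3 (60 mg at t=14 h): 60·exp(−0.03466·10) = 42.426 mg/L
Dose 4 (485 mg at t=21 h): 485·exp(−0.03466·3) = 437.106 mg/L
C(24) = 36.998 + 99.861 + 42.426 + 437.106 = 616.393 mg/L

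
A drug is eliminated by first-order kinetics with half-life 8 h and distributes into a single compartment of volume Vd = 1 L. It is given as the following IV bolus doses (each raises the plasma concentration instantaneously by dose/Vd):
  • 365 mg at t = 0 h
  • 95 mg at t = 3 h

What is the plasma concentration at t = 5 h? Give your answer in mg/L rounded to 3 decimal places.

316.558 mg/L

k = ln 2 / 8 = 0.08664 per h
Dose 1 (365 mg at t=0 h): 365·exp(−0.08664·5) = 236.673 mg/L
Dose 2 (95 mg at t=3 h): 95·exp(−0.08664·2) = 79.885 mg/L
C(5) = 236.673 + 79.885 = 316.558 mg/L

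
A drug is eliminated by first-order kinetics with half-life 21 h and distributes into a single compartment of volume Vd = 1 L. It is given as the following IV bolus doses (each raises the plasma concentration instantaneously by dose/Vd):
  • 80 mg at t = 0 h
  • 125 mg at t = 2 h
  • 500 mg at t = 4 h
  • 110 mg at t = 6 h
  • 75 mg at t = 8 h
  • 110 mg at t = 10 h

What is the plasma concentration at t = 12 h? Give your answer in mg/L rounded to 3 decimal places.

786.594 mg/L

k = ln 2 / 21 = 0.03301 per h
Dose 1 (80 mg at t=0 h): 80·exp(−0.03301·12) = 53.836 mg/L
Dose 2 (125 mg at t=2 h): 125·exp(−0.03301·10) = 89.859 mg/L
Dose 3 (500 mg at t=4 h): 500·exp(−0.03301·8) = 383.965 mg/L
Dose 4 (110 mg at t=6 h): 110·exp(−0.03301·6) = 90.237 mg/L
Dose 5 (75 mg at t=8 h): 75·exp(−0.03301·4) = 65.724 mg/L
Dose 6 (110 mg at t=10 h): 110·exp(−0.03301·2) = 102.973 mg/L
C(12) = 53.836 + 89.859 + 383.965 + 90.237 + 65.724 + 102.973 = 786.594 mg/L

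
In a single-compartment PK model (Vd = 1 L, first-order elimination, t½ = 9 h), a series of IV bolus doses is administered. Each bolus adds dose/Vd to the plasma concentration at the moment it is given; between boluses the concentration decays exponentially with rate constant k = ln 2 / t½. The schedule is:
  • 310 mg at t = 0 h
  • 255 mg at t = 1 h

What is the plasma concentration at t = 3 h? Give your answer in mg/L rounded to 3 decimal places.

464.644 mg/L

k = ln 2 / 9 = 0.07702 per h
Dose 1 (310 mg at t=0 h): 310·exp(−0.07702·3) = 246.047 mg/L
Dose 2 (255 mg at t=1 h): 255·exp(−0.07702·2) = 218.597 mg/L
C(3) = 246.047 + 218.597 = 464.644 mg/L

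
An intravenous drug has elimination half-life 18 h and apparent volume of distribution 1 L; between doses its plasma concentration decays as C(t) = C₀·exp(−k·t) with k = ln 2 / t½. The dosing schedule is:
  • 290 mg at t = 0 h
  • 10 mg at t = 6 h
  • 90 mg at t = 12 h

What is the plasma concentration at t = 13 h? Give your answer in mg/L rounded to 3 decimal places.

k = ln 2 / 18 = 0.03851 per h
Dose 1 (290 mg at t=0 h): 290·exp(−0.03851·13) = 175.787 mg/L
Dose 2 (10 mg at t=6 h): 10·exp(−0.03851·7) = 7.637 mg/L
Dose 3 (90 mg at t=12 h): 90·exp(−0.03851·1) = 86.600 mg/L
C(13) = 175.787 + 7.637 + 86.600 = 270.025 mg/L

270.025 mg/L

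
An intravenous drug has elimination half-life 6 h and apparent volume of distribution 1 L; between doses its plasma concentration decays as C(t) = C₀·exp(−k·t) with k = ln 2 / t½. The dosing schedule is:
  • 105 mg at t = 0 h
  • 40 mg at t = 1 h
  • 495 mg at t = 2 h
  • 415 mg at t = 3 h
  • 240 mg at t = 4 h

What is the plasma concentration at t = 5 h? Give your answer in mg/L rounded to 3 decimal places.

977.347 mg/L

k = ln 2 / 6 = 0.11552 per h
Dose 1 (105 mg at t=0 h): 105·exp(−0.11552·5) = 58.929 mg/L
Dose 2 (40 mg at t=1 h): 40·exp(−0.11552·4) = 25.198 mg/L
Dose 3 (495 mg at t=2 h): 495·exp(−0.11552·3) = 350.018 mg/L
Dose 4 (415 mg at t=3 h): 415·exp(−0.11552·2) = 329.386 mg/L
Dose 5 (240 mg at t=4 h): 240·exp(−0.11552·1) = 213.816 mg/L
C(5) = 58.929 + 25.198 + 350.018 + 329.386 + 213.816 = 977.347 mg/L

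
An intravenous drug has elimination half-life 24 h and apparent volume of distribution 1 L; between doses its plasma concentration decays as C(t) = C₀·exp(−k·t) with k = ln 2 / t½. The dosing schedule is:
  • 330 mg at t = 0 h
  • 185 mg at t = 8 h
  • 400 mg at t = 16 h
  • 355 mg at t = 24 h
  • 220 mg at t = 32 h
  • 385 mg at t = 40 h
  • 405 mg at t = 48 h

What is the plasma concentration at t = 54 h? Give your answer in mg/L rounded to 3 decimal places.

k = ln 2 / 24 = 0.02888 per h
Dose 1 (330 mg at t=0 h): 330·exp(−0.02888·54) = 69.374 mg/L
Dose 2 (185 mg at t=8 h): 185·exp(−0.02888·46) = 49.000 mg/L
Dose 3 (400 mg at t=16 h): 400·exp(−0.02888·38) = 133.484 mg/L
Dose 4 (355 mg at t=24 h): 355·exp(−0.02888·30) = 149.259 mg/L
Dose 5 (220 mg at t=32 h): 220·exp(−0.02888·22) = 116.541 mg/L
Dose 6 (385 mg at t=40 h): 385·exp(−0.02888·14) = 256.957 mg/L
Dose 7 (405 mg at t=48 h): 405·exp(−0.02888·6) = 340.563 mg/L
C(54) = 69.374 + 49.000 + 133.484 + 149.259 + 116.541 + 256.957 + 340.563 = 1115.178 mg/L

1115.178 mg/L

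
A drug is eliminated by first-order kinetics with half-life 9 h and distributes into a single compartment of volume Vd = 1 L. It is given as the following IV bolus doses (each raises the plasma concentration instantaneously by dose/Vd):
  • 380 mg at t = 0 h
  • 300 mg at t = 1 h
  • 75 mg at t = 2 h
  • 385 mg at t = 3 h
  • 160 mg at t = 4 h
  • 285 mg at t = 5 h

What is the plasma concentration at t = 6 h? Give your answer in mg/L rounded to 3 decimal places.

k = ln 2 / 9 = 0.07702 per h
Dose 1 (380 mg at t=0 h): 380·exp(−0.07702·6) = 239.385 mg/L
Dose 2 (300 mg at t=1 h): 300·exp(−0.07702·5) = 204.119 mg/L
Dose 3 (75 mg at t=2 h): 75·exp(−0.07702·4) = 55.115 mg/L
Dose 4 (385 mg at t=3 h): 385·exp(−0.07702·3) = 305.575 mg/L
Dose 5 (160 mg at t=4 h): 160·exp(−0.07702·2) = 137.159 mg/L
Dose 6 (285 mg at t=5 h): 285·exp(−0.07702·1) = 263.874 mg/L
C(6) = 239.385 + 204.119 + 55.115 + 305.575 + 137.159 + 263.874 = 1205.227 mg/L

1205.227 mg/L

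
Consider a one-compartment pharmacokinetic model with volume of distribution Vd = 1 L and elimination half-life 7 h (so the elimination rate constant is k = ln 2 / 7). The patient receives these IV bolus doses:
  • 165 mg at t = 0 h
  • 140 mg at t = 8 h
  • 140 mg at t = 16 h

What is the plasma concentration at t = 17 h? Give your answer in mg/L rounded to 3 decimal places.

214.873 mg/L

k = ln 2 / 7 = 0.09902 per h
Dose 1 (165 mg at t=0 h): 165·exp(−0.09902·17) = 30.649 mg/L
Dose 2 (140 mg at t=8 h): 140·exp(−0.09902·9) = 57.423 mg/L
Dose 3 (140 mg at t=16 h): 140·exp(−0.09902·1) = 126.801 mg/L
C(17) = 30.649 + 57.423 + 126.801 = 214.873 mg/L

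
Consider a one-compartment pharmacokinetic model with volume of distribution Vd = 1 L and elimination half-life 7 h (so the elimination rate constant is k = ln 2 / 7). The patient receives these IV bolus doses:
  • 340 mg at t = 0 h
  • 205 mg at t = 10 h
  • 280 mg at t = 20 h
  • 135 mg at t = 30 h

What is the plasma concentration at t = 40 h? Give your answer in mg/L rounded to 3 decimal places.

105.782 mg/L

k = ln 2 / 7 = 0.09902 per h
Dose 1 (340 mg at t=0 h): 340·exp(−0.09902·40) = 6.476 mg/L
Dose 2 (205 mg at t=10 h): 205·exp(−0.09902·30) = 10.511 mg/L
Dose 3 (280 mg at t=20 h): 280·exp(−0.09902·20) = 38.643 mg/L
Dose 4 (135 mg at t=30 h): 135·exp(−0.09902·10) = 50.152 mg/L
C(40) = 6.476 + 10.511 + 38.643 + 50.152 = 105.782 mg/L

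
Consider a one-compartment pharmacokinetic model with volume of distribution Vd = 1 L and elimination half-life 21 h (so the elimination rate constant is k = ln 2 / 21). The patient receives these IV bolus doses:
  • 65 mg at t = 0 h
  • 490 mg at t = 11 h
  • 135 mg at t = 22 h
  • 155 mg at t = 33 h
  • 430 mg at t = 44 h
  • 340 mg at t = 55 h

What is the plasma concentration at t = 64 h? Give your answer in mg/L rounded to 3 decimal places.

k = ln 2 / 21 = 0.03301 per h
Dose 1 (65 mg at t=0 h): 65·exp(−0.03301·64) = 7.861 mg/L
Dose 2 (490 mg at t=11 h): 490·exp(−0.03301·53) = 85.203 mg/L
Dose 3 (135 mg at t=22 h): 135·exp(−0.03301·42) = 33.750 mg/L
Dose 4 (155 mg at t=33 h): 155·exp(−0.03301·31) = 55.713 mg/L
Dose 5 (430 mg at t=44 h): 430·exp(−0.03301·20) = 222.215 mg/L
Dose 6 (340 mg at t=55 h): 340·exp(−0.03301·9) = 252.619 mg/L
C(64) = 7.861 + 85.203 + 33.750 + 55.713 + 222.215 + 252.619 = 657.361 mg/L

657.361 mg/L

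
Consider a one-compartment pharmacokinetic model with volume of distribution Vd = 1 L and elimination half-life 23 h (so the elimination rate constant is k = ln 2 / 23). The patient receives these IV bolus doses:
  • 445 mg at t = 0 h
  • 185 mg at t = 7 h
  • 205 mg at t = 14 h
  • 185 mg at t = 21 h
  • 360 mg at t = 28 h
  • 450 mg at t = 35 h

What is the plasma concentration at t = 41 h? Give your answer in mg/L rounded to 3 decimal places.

k = ln 2 / 23 = 0.03014 per h
Dose 1 (445 mg at t=0 h): 445·exp(−0.03014·41) = 129.343 mg/L
Dose 2 (185 mg at t=7 h): 185·exp(−0.03014·34) = 66.400 mg/L
Dose 3 (205 mg at t=14 h): 205·exp(−0.03014·27) = 90.860 mg/L
Dose 4 (185 mg at t=21 h): 185·exp(−0.03014·20) = 101.253 mg/L
Dose 5 (360 mg at t=28 h): 360·exp(−0.03014·13) = 243.307 mg/L
Dose 6 (450 mg at t=35 h): 450·exp(−0.03014·6) = 375.563 mg/L
C(41) = 129.343 + 66.400 + 90.860 + 101.253 + 243.307 + 375.563 = 1006.726 mg/L

1006.726 mg/L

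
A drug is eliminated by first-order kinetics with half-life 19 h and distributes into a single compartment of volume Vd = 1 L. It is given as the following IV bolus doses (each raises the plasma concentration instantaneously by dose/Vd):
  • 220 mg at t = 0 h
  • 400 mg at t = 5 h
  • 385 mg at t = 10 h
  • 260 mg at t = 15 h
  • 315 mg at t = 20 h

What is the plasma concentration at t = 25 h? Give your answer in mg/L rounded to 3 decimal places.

946.956 mg/L

k = ln 2 / 19 = 0.03648 per h
Dose 1 (220 mg at t=0 h): 220·exp(−0.03648·25) = 88.375 mg/L
Dose 2 (400 mg at t=5 h): 400·exp(−0.03648·20) = 192.835 mg/L
Dose 3 (385 mg at t=10 h): 385·exp(−0.03648·15) = 222.744 mg/L
Dose 4 (260 mg at t=15 h): 260·exp(−0.03648·10) = 180.525 mg/L
Dose 5 (315 mg at t=20 h): 315·exp(−0.03648·5) = 262.478 mg/L
C(25) = 88.375 + 192.835 + 222.744 + 180.525 + 262.478 = 946.956 mg/L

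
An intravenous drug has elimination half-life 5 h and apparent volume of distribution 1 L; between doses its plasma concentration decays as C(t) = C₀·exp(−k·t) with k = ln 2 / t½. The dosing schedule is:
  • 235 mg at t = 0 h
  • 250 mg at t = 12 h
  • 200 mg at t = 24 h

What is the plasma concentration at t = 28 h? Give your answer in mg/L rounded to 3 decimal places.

146.920 mg/L

k = ln 2 / 5 = 0.13863 per h
Dose 1 (235 mg at t=0 h): 235·exp(−0.13863·28) = 4.845 mg/L
Dose 2 (250 mg at t=12 h): 250·exp(−0.13863·16) = 27.205 mg/L
Dose 3 (200 mg at t=24 h): 200·exp(−0.13863·4) = 114.870 mg/L
C(28) = 4.845 + 27.205 + 114.870 = 146.920 mg/L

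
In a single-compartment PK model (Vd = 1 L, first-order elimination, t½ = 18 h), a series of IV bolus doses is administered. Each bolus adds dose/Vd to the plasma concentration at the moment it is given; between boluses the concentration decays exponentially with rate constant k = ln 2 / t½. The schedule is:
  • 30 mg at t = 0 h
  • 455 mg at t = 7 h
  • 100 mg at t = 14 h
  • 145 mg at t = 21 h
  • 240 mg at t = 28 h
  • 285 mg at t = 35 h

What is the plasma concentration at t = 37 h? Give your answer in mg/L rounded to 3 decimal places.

703.660 mg/L

k = ln 2 / 18 = 0.03851 per h
Dose 1 (30 mg at t=0 h): 30·exp(−0.03851·37) = 7.217 mg/L
Dose 2 (455 mg at t=7 h): 455·exp(−0.03851·30) = 143.316 mg/L
Dose 3 (100 mg at t=14 h): 100·exp(−0.03851·23) = 41.243 mg/L
Dose 4 (145 mg at t=21 h): 145·exp(−0.03851·16) = 78.304 mg/L
Dose 5 (240 mg at t=28 h): 240·exp(−0.03851·9) = 169.706 mg/L
Dose 6 (285 mg at t=35 h): 285·exp(−0.03851·2) = 263.874 mg/L
C(37) = 7.217 + 143.316 + 41.243 + 78.304 + 169.706 + 263.874 = 703.660 mg/L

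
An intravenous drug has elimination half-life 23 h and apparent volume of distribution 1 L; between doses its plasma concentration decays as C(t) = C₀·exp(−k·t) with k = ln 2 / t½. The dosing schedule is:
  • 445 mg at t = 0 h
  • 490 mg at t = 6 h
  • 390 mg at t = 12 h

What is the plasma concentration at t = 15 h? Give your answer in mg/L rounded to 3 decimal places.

k = ln 2 / 23 = 0.03014 per h
Dose 1 (445 mg at t=0 h): 445·exp(−0.03014·15) = 283.163 mg/L
Dose 2 (490 mg at t=6 h): 490·exp(−0.03014·9) = 373.596 mg/L
Dose 3 (390 mg at t=12 h): 390·exp(−0.03014·3) = 356.287 mg/L
C(15) = 283.163 + 373.596 + 356.287 = 1013.045 mg/L

1013.045 mg/L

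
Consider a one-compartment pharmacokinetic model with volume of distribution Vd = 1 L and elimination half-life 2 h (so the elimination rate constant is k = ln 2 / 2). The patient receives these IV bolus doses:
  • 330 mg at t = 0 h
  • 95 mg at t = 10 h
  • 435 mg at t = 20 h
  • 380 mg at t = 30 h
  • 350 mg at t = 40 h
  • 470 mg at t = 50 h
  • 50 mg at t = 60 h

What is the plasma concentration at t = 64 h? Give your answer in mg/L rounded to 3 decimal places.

k = ln 2 / 2 = 0.34657 per h
Dose 1 (330 mg at t=0 h): 330·exp(−0.34657·64) = 0.000 mg/L
Dose 2 (95 mg at t=10 h): 95·exp(−0.34657·54) = 0.000 mg/L
Dose 3 (435 mg at t=20 h): 435·exp(−0.34657·44) = 0.000 mg/L
Dose 4 (380 mg at t=30 h): 380·exp(−0.34657·34) = 0.003 mg/L
Dose 5 (350 mg at t=40 h): 350·exp(−0.34657·24) = 0.085 mg/L
Dose 6 (470 mg at t=50 h): 470·exp(−0.34657·14) = 3.672 mg/L
Dose 7 (50 mg at t=60 h): 50·exp(−0.34657·4) = 12.500 mg/L
C(64) = 0.000 + 0.000 + 0.000 + 0.003 + 0.085 + 3.672 + 12.500 = 16.260 mg/L

16.260 mg/L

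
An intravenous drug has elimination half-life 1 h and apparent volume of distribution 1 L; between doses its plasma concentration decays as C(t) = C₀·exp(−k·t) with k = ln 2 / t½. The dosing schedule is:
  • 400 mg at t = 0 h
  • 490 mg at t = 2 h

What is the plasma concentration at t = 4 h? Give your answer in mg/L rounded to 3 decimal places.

147.500 mg/L

k = ln 2 / 1 = 0.69315 per h
Dose 1 (400 mg at t=0 h): 400·exp(−0.69315·4) = 25.000 mg/L
Dose 2 (490 mg at t=2 h): 490·exp(−0.69315·2) = 122.500 mg/L
C(4) = 25.000 + 122.500 = 147.500 mg/L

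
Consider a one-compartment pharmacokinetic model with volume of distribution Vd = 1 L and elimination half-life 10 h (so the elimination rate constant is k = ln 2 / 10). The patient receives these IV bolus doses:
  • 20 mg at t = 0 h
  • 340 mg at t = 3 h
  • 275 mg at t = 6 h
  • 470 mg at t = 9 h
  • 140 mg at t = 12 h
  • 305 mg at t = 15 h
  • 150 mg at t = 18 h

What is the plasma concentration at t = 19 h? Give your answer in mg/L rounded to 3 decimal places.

921.484 mg/L

k = ln 2 / 10 = 0.06931 per h
Dose 1 (20 mg at t=0 h): 20·exp(−0.06931·19) = 5.359 mg/L
Dose 2 (340 mg at t=3 h): 340·exp(−0.06931·16) = 112.158 mg/L
Dose 3 (275 mg at t=6 h): 275·exp(−0.06931·13) = 111.685 mg/L
Dose 4 (470 mg at t=9 h): 470·exp(−0.06931·10) = 235.000 mg/L
Dose 5 (140 mg at t=12 h): 140·exp(−0.06931·7) = 86.180 mg/L
Dose 6 (305 mg at t=15 h): 305·exp(−0.06931·4) = 231.147 mg/L
Dose 7 (150 mg at t=18 h): 150·exp(−0.06931·1) = 139.955 mg/L
C(19) = 5.359 + 112.158 + 111.685 + 235.000 + 86.180 + 231.147 + 139.955 = 921.484 mg/L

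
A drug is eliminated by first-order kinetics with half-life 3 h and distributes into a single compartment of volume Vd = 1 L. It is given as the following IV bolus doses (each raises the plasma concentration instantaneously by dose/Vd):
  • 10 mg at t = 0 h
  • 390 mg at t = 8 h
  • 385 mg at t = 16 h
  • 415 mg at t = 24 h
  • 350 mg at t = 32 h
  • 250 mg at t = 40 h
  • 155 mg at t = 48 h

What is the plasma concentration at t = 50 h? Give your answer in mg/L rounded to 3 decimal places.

k = ln 2 / 3 = 0.23105 per h
Dose 1 (10 mg at t=0 h): 10·exp(−0.23105·50) = 0.000 mg/L
Dose 2 (390 mg at t=8 h): 390·exp(−0.23105·42) = 0.024 mg/L
Dose 3 (385 mg at t=16 h): 385·exp(−0.23105·34) = 0.149 mg/L
Dose 4 (415 mg at t=24 h): 415·exp(−0.23105·26) = 1.021 mg/L
Dose 5 (350 mg at t=32 h): 350·exp(−0.23105·18) = 5.469 mg/L
Dose 6 (250 mg at t=40 h): 250·exp(−0.23105·10) = 24.803 mg/L
Dose 7 (155 mg at t=48 h): 155·exp(−0.23105·2) = 97.644 mg/L
C(50) = 0.000 + 0.024 + 0.149 + 1.021 + 5.469 + 24.803 + 97.644 = 129.110 mg/L

129.110 mg/L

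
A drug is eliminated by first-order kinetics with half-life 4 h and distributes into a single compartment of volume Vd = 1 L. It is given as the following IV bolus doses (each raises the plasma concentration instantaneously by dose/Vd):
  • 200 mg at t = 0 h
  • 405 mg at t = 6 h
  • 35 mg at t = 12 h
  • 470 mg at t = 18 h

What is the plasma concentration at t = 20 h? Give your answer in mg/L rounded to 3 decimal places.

383.137 mg/L

k = ln 2 / 4 = 0.17329 per h
Dose 1 (200 mg at t=0 h): 200·exp(−0.17329·20) = 6.250 mg/L
Dose 2 (405 mg at t=6 h): 405·exp(−0.17329·14) = 35.797 mg/L
Dose 3 (35 mg at t=12 h): 35·exp(−0.17329·8) = 8.750 mg/L
Dose 4 (470 mg at t=18 h): 470·exp(−0.17329·2) = 332.340 mg/L
C(20) = 6.250 + 35.797 + 8.750 + 332.340 = 383.137 mg/L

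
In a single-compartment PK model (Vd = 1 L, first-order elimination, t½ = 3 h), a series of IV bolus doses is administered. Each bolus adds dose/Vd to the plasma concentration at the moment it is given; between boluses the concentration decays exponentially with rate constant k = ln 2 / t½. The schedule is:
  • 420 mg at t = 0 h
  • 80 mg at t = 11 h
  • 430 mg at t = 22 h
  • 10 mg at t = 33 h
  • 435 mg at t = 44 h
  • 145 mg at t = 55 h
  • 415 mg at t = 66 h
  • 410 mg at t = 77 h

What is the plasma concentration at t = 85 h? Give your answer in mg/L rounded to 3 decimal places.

69.893 mg/L

k = ln 2 / 3 = 0.23105 per h
Dose 1 (420 mg at t=0 h): 420·exp(−0.23105·85) = 0.000 mg/L
Dose 2 (80 mg at t=11 h): 80·exp(−0.23105·74) = 0.000 mg/L
Dose 3 (430 mg at t=22 h): 430·exp(−0.23105·63) = 0.000 mg/L
Dose 4 (10 mg at t=33 h): 10·exp(−0.23105·52) = 0.000 mg/L
Dose 5 (435 mg at t=44 h): 435·exp(−0.23105·41) = 0.033 mg/L
Dose 6 (145 mg at t=55 h): 145·exp(−0.23105·30) = 0.142 mg/L
Dose 7 (415 mg at t=66 h): 415·exp(−0.23105·19) = 5.147 mg/L
Dose 8 (410 mg at t=77 h): 410·exp(−0.23105·8) = 64.571 mg/L
C(85) = 0.000 + 0.000 + 0.000 + 0.000 + 0.033 + 0.142 + 5.147 + 64.571 = 69.893 mg/L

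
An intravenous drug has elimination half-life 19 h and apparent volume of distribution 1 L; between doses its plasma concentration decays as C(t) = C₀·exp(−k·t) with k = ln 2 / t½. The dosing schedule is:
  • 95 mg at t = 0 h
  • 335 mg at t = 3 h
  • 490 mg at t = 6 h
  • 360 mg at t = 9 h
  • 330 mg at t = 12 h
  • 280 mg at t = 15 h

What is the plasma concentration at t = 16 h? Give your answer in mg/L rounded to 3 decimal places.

k = ln 2 / 19 = 0.03648 per h
Dose 1 (95 mg at t=0 h): 95·exp(−0.03648·16) = 52.994 mg/L
Dose 2 (335 mg at t=3 h): 335·exp(−0.03648·13) = 208.486 mg/L
Dose 3 (490 mg at t=6 h): 490·exp(−0.03648·10) = 340.220 mg/L
Dose 4 (360 mg at t=9 h): 360·exp(−0.03648·7) = 278.867 mg/L
Dose 5 (330 mg at t=12 h): 330·exp(−0.03648·4) = 285.193 mg/L
Dose 6 (280 mg at t=15 h): 280·exp(−0.03648·1) = 269.969 mg/L
C(16) = 52.994 + 208.486 + 340.220 + 278.867 + 285.193 + 269.969 = 1435.729 mg/L

1435.729 mg/L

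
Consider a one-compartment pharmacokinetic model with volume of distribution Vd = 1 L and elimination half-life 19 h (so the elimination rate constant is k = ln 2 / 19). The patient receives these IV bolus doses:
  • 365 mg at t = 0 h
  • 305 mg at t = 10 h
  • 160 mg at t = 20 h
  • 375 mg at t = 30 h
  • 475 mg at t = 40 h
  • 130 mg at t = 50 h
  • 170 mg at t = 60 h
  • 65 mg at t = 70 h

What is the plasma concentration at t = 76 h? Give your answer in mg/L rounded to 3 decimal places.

466.172 mg/L

k = ln 2 / 19 = 0.03648 per h
Dose 1 (365 mg at t=0 h): 365·exp(−0.03648·76) = 22.812 mg/L
Dose 2 (305 mg at t=10 h): 305·exp(−0.03648·66) = 27.455 mg/L
Dose 3 (160 mg at t=20 h): 160·exp(−0.03648·56) = 20.743 mg/L
Dose 4 (375 mg at t=30 h): 375·exp(−0.03648·46) = 70.020 mg/L
Dose 5 (475 mg at t=40 h): 475·exp(−0.03648·36) = 127.738 mg/L
Dose 6 (130 mg at t=50 h): 130·exp(−0.03648·26) = 50.351 mg/L
Dose 7 (170 mg at t=60 h): 170·exp(−0.03648·16) = 94.831 mg/L
Dose 8 (65 mg at t=70 h): 65·exp(−0.03648·6) = 52.222 mg/L
C(76) = 22.812 + 27.455 + 20.743 + 70.020 + 127.738 + 50.351 + 94.831 + 52.222 = 466.172 mg/L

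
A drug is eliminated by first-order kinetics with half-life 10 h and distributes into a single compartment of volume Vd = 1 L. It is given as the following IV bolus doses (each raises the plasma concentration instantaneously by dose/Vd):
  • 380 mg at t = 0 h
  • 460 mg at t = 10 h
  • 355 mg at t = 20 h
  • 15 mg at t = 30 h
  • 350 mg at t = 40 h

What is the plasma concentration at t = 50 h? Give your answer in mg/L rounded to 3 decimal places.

k = ln 2 / 10 = 0.06931 per h
Dose 1 (380 mg at t=0 h): 380·exp(−0.06931·50) = 11.875 mg/L
Dose 2 (460 mg at t=10 h): 460·exp(−0.06931·40) = 28.750 mg/L
Dose 3 (355 mg at t=20 h): 355·exp(−0.06931·30) = 44.375 mg/L
Dose 4 (15 mg at t=30 h): 15·exp(−0.06931·20) = 3.750 mg/L
Dose 5 (350 mg at t=40 h): 350·exp(−0.06931·10) = 175.000 mg/L
C(50) = 11.875 + 28.750 + 44.375 + 3.750 + 175.000 = 263.750 mg/L

263.750 mg/L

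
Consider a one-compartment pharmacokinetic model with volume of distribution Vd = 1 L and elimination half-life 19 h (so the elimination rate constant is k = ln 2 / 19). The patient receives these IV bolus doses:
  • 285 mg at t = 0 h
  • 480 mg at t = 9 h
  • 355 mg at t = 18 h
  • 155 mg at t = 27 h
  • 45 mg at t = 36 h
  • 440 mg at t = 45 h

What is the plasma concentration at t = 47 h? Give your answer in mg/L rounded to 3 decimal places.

808.440 mg/L

k = ln 2 / 19 = 0.03648 per h
Dose 1 (285 mg at t=0 h): 285·exp(−0.03648·47) = 51.309 mg/L
Dose 2 (480 mg at t=9 h): 480·exp(−0.03648·38) = 120.000 mg/L
Dose 3 (355 mg at t=18 h): 355·exp(−0.03648·29) = 123.243 mg/L
Dose 4 (155 mg at t=27 h): 155·exp(−0.03648·20) = 74.724 mg/L
Dose 5 (45 mg at t=36 h): 45·exp(−0.03648·11) = 30.125 mg/L
Dose 6 (440 mg at t=45 h): 440·exp(−0.03648·2) = 409.040 mg/L
C(47) = 51.309 + 120.000 + 123.243 + 74.724 + 30.125 + 409.040 = 808.440 mg/L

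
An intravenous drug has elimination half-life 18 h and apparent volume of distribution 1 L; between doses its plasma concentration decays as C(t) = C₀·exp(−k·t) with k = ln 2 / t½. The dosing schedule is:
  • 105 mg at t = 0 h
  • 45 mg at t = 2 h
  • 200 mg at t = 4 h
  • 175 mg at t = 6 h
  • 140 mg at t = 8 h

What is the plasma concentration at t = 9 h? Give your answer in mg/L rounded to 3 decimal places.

564.204 mg/L

k = ln 2 / 18 = 0.03851 per h
Dose 1 (105 mg at t=0 h): 105·exp(−0.03851·9) = 74.246 mg/L
Dose 2 (45 mg at t=2 h): 45·exp(−0.03851·7) = 34.367 mg/L
Dose 3 (200 mg at t=4 h): 200·exp(−0.03851·5) = 164.972 mg/L
Dose 4 (175 mg at t=6 h): 175·exp(−0.03851·3) = 155.907 mg/L
Dose 5 (140 mg at t=8 h): 140·exp(−0.03851·1) = 134.711 mg/L
C(9) = 74.246 + 34.367 + 164.972 + 155.907 + 134.711 = 564.204 mg/L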